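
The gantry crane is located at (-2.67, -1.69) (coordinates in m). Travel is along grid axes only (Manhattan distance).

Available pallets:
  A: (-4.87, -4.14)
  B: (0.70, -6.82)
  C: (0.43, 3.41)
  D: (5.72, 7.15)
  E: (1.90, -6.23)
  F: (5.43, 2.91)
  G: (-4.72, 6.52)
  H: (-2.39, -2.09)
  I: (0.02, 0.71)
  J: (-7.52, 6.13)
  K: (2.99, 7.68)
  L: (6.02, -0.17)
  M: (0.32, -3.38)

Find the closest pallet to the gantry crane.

Distances from (-2.67, -1.69):
A: 4.65 m
B: 8.50 m
C: 8.20 m
D: 17.23 m
E: 9.11 m
F: 12.70 m
G: 10.26 m
H: 0.68 m
I: 5.09 m
J: 12.67 m
K: 15.03 m
L: 10.21 m
M: 4.68 m
Minimum: H at 0.68 m.

H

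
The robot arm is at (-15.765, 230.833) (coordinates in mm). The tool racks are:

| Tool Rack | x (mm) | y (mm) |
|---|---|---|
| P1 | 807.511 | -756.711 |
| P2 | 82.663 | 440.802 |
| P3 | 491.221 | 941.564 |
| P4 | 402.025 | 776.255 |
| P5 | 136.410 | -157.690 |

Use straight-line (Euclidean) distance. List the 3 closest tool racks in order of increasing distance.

P2, P5, P4

Distances from (-15.765, 230.833):
P1: 1285.701 mm
P2: 231.894 mm
P3: 873.025 mm
P4: 687.047 mm
P5: 417.262 mm
Sorted: P2 (231.894 mm) < P5 (417.262 mm) < P4 (687.047 mm) < P3 (873.025 mm) < P1 (1285.701 mm)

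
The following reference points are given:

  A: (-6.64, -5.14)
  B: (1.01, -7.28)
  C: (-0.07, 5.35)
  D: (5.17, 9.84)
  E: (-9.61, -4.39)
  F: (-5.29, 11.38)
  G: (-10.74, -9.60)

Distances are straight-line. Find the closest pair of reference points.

A and E

Pairwise distances:
A–B: 7.94
A–C: 12.38
A–D: 19.08
A–E: 3.06
A–F: 16.58
A–G: 6.06
B–C: 12.68
B–D: 17.62
B–E: 11.01
B–F: 19.69
B–G: 11.98
C–D: 6.90
C–E: 13.63
C–F: 7.98
C–G: 18.37
D–E: 20.52
D–F: 10.57
D–G: 25.12
E–F: 16.35
E–G: 5.33
F–G: 21.68
Closest pair: A–E at 3.06.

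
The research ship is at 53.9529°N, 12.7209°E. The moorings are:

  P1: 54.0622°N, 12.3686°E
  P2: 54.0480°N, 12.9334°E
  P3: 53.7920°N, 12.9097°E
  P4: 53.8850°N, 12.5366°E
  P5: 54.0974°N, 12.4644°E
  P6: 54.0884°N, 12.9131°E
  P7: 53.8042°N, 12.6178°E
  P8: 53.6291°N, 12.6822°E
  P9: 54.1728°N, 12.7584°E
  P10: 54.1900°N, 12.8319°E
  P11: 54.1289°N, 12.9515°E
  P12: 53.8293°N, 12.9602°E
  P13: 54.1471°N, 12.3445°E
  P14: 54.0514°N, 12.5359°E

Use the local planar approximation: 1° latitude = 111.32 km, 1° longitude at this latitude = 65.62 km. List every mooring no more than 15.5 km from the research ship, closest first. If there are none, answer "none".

P4

Distances from 53.9529°N, 12.7209°E:
P1: √((0.1093·111.32)² + (-0.3523·65.62)²) = √(148.042605 + 534.438503) = 26.1243 km
P2: √((0.0951·111.32)² + (0.2125·65.62)²) = √(112.074660 + 194.442108) = 17.5076 km
P3: √((-0.1609·111.32)² + (0.1888·65.62)²) = √(320.817820 + 153.488709) = 21.7786 km
P4: √((-0.0679·111.32)² + (-0.1843·65.62)²) = √(57.132857 + 146.259176) = 14.2616 km
P5: √((0.1445·111.32)² + (-0.2565·65.62)²) = √(258.751031 + 283.300402) = 23.2820 km
P6: √((0.1355·111.32)² + (0.1922·65.62)²) = √(227.522832 + 159.066681) = 19.6619 km
P7: √((-0.1487·111.32)² + (-0.1031·65.62)²) = √(274.011211 + 45.770935) = 17.8825 km
P8: √((-0.3238·111.32)² + (-0.0387·65.62)²) = √(1299.272015 + 6.449030) = 36.1348 km
P9: √((0.2199·111.32)² + (0.0375·65.62)²) = √(599.234562 + 6.055291) = 24.6026 km
P10: √((0.2371·111.32)² + (0.1110·65.62)²) = √(696.641758 + 53.054034) = 27.3806 km
P11: √((0.1760·111.32)² + (0.2306·65.62)²) = √(383.859003 + 228.976577) = 24.7555 km
P12: √((-0.1236·111.32)² + (0.2393·65.62)²) = √(189.314264 + 246.580001) = 20.8781 km
P13: √((0.1942·111.32)² + (-0.3764·65.62)²) = √(467.352797 + 610.058780) = 32.8239 km
P14: √((0.0985·111.32)² + (-0.1850·65.62)²) = √(120.231664 + 147.372316) = 16.3586 km
Threshold 15.5 km: P4 (14.2616 km) is within range.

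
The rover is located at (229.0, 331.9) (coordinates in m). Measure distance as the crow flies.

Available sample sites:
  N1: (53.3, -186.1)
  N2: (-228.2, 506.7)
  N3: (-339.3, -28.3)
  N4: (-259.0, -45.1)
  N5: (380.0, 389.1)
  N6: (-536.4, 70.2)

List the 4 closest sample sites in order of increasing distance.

N5, N2, N1, N4

Distances from (229.0, 331.9):
N1: √((-175.7)² + (-518.0)²) = √(30870.490 + 268324.000) = 547.0 m
N2: √((-457.2)² + (174.8)²) = √(209031.840 + 30555.040) = 489.5 m
N3: √((-568.3)² + (-360.2)²) = √(322964.890 + 129744.040) = 672.8 m
N4: √((-488.0)² + (-377.0)²) = √(238144.000 + 142129.000) = 616.7 m
N5: √((151.0)² + (57.2)²) = √(22801.000 + 3271.840) = 161.5 m
N6: √((-765.4)² + (-261.7)²) = √(585837.160 + 68486.890) = 808.9 m
Sorted: N5 (161.5 m) < N2 (489.5 m) < N1 (547.0 m) < N4 (616.7 m) < N3 (672.8 m) < N6 (808.9 m)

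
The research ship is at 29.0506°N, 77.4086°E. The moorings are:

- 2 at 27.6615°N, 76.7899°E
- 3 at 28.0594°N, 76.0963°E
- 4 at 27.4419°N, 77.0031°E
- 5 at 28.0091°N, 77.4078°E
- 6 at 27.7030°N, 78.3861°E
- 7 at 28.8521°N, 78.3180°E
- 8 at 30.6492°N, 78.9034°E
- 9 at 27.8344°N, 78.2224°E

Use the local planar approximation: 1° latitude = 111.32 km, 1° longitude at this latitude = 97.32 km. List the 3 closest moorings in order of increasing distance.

Distances from 29.0506°N, 77.4086°E:
2: 165.9438 km
3: 168.7768 km
4: 183.3771 km
5: 115.9398 km
6: 177.6351 km
7: 91.2197 km
8: 229.8501 km
9: 156.8510 km
Sorted: 7 (91.2197 km) < 5 (115.9398 km) < 9 (156.8510 km) < 2 (165.9438 km) < 3 (168.7768 km) < …

7, 5, 9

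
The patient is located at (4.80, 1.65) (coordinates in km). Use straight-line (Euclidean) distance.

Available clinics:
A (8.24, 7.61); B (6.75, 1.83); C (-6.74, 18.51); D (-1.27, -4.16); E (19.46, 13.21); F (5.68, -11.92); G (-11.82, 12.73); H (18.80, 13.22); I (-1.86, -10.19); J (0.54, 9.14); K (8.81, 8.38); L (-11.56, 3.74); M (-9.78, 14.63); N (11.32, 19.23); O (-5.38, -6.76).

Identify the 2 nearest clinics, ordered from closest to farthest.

Distances from (4.80, 1.65):
A: √((3.44)² + (5.96)²) = √(11.8336 + 35.5216) = 6.88 km
B: √((1.95)² + (0.18)²) = √(3.8025 + 0.0324) = 1.96 km
C: √((-11.54)² + (16.86)²) = √(133.1716 + 284.2596) = 20.43 km
D: √((-6.07)² + (-5.81)²) = √(36.8449 + 33.7561) = 8.40 km
E: √((14.66)² + (11.56)²) = √(214.9156 + 133.6336) = 18.67 km
F: √((0.88)² + (-13.57)²) = √(0.7744 + 184.1449) = 13.60 km
G: √((-16.62)² + (11.08)²) = √(276.2244 + 122.7664) = 19.97 km
H: √((14.00)² + (11.57)²) = √(196.0000 + 133.8649) = 18.16 km
I: √((-6.66)² + (-11.84)²) = √(44.3556 + 140.1856) = 13.58 km
J: √((-4.26)² + (7.49)²) = √(18.1476 + 56.1001) = 8.62 km
K: √((4.01)² + (6.73)²) = √(16.0801 + 45.2929) = 7.83 km
L: √((-16.36)² + (2.09)²) = √(267.6496 + 4.3681) = 16.49 km
M: √((-14.58)² + (12.98)²) = √(212.5764 + 168.4804) = 19.52 km
N: √((6.52)² + (17.58)²) = √(42.5104 + 309.0564) = 18.75 km
O: √((-10.18)² + (-8.41)²) = √(103.6324 + 70.7281) = 13.20 km
Sorted: B (1.96 km) < A (6.88 km) < K (7.83 km) < D (8.40 km) < …

B, A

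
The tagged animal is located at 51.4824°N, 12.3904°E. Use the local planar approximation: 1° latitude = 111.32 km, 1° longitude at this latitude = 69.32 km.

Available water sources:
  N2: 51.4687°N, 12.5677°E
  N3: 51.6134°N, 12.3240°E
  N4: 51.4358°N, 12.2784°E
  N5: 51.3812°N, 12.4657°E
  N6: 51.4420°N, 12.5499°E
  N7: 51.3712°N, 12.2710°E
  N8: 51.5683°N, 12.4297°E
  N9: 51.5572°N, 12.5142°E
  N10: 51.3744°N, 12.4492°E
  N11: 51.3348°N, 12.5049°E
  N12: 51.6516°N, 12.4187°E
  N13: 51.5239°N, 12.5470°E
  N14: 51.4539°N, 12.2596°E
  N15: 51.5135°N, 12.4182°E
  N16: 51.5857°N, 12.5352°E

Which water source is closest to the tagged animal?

N15

Distances from 51.4824°N, 12.3904°E:
N2: √((-0.0137·111.32)² + (0.1773·69.32)²) = √(2.325881 + 151.054817) = 12.3847 km
N3: √((0.1310·111.32)² + (-0.0664·69.32)²) = √(212.661556 + 21.186210) = 15.2921 km
N4: √((-0.0466·111.32)² + (-0.1120·69.32)²) = √(26.910281 + 60.277212) = 9.3374 km
N5: √((-0.1012·111.32)² + (0.0753·69.32)²) = √(126.913383 + 27.246270) = 12.4161 km
N6: √((-0.0404·111.32)² + (0.1595·69.32)²) = √(20.225959 + 122.247077) = 11.9362 km
N7: √((-0.1112·111.32)² + (-0.1194·69.32)²) = √(153.234293 + 68.505551) = 14.8909 km
N8: √((0.0859·111.32)² + (0.0393·69.32)²) = √(91.439264 + 7.421680) = 9.9429 km
N9: √((0.0748·111.32)² + (0.1238·69.32)²) = √(69.334532 + 73.647566) = 11.9575 km
N10: √((-0.1080·111.32)² + (0.0588·69.32)²) = √(144.541949 + 16.613906) = 12.6947 km
N11: √((-0.1476·111.32)² + (0.1145·69.32)²) = √(269.972240 + 62.998191) = 18.2475 km
N12: √((0.1692·111.32)² + (0.0283·69.32)²) = √(354.770184 + 3.848487) = 18.9372 km
N13: √((0.0415·111.32)² + (0.1566·69.32)²) = √(21.342367 + 117.842141) = 11.7976 km
N14: √((-0.0285·111.32)² + (-0.1308·69.32)²) = √(10.065518 + 82.211505) = 9.6061 km
N15: √((0.0311·111.32)² + (0.0278·69.32)²) = √(11.985804 + 3.713699) = 3.9623 km
N16: √((0.1033·111.32)² + (0.1448·69.32)²) = √(132.235188 + 100.752129) = 15.2639 km
Minimum: N15 at 3.9623 km.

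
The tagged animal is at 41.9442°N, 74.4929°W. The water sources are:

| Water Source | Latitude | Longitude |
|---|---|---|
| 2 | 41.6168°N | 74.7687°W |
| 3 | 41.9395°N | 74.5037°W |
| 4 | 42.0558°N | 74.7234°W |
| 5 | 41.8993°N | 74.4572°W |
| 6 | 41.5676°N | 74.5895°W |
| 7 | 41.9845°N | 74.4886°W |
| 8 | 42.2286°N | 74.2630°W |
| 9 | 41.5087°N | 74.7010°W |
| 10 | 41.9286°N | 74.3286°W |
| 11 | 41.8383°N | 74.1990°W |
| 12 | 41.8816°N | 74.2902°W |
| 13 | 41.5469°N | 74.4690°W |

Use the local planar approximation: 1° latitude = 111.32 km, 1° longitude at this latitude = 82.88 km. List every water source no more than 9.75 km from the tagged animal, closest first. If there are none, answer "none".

3, 7, 5

Distances from 41.9442°N, 74.4929°W:
2: 43.0212 km
3: 1.0368 km
4: 22.7881 km
5: 5.8084 km
6: 42.6808 km
7: 4.5003 km
8: 36.9510 km
9: 51.4565 km
10: 13.7275 km
11: 27.0612 km
12: 18.1878 km
13: 44.2718 km
Threshold 9.75 km: 3 (1.0368 km), 7 (4.5003 km), 5 (5.8084 km) are within range.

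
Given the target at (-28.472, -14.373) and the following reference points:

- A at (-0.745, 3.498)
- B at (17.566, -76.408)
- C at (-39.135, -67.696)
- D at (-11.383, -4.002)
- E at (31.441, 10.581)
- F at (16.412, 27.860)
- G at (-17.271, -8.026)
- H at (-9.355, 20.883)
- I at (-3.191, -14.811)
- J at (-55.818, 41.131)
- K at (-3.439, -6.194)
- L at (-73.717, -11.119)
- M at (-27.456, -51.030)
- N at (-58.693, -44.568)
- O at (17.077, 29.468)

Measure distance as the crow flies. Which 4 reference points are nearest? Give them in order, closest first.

Distances from (-28.472, -14.373):
A: 32.987
B: 77.252
C: 54.379
D: 19.990
E: 64.902
F: 61.630
G: 12.874
H: 40.105
I: 25.285
J: 61.875
K: 26.335
L: 45.362
M: 36.671
N: 42.721
O: 63.220
Sorted: G (12.874) < D (19.990) < I (25.285) < K (26.335) < A (32.987) < M (36.671) < …

G, D, I, K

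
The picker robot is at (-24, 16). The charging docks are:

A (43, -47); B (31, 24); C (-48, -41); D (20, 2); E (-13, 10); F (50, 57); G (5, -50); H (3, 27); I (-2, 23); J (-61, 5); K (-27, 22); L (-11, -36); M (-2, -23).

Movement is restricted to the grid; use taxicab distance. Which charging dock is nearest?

K

Distances from (-24, 16):
A: |67| + |-63| = 67 + 63 = 130
B: |55| + |8| = 55 + 8 = 63
C: |-24| + |-57| = 24 + 57 = 81
D: |44| + |-14| = 44 + 14 = 58
E: |11| + |-6| = 11 + 6 = 17
F: |74| + |41| = 74 + 41 = 115
G: |29| + |-66| = 29 + 66 = 95
H: |27| + |11| = 27 + 11 = 38
I: |22| + |7| = 22 + 7 = 29
J: |-37| + |-11| = 37 + 11 = 48
K: |-3| + |6| = 3 + 6 = 9
L: |13| + |-52| = 13 + 52 = 65
M: |22| + |-39| = 22 + 39 = 61
Minimum: K at 9.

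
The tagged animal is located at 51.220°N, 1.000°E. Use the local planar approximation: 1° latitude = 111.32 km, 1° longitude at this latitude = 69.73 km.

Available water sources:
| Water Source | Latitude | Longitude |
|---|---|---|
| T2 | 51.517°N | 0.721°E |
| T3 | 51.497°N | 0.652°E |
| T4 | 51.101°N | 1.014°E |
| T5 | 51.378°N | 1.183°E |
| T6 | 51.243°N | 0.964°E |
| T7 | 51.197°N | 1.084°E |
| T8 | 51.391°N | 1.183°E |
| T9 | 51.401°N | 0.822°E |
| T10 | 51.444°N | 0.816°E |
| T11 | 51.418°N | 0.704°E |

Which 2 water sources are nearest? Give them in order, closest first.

T6, T7

Distances from 51.220°N, 1.000°E:
T2: 38.361 km
T3: 39.239 km
T4: 13.283 km
T5: 21.730 km
T6: 3.586 km
T7: 6.392 km
T8: 22.917 km
T9: 23.665 km
T10: 28.043 km
T11: 30.197 km
Sorted: T6 (3.586 km) < T7 (6.392 km) < T4 (13.283 km) < T5 (21.730 km) < …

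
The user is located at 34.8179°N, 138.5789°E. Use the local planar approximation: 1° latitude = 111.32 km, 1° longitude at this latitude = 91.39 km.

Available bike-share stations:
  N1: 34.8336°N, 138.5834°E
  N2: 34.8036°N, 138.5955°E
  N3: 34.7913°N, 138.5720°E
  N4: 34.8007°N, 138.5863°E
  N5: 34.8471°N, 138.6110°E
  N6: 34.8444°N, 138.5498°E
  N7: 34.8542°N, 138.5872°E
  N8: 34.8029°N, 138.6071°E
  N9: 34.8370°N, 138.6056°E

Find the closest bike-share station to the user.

Distances from 34.8179°N, 138.5789°E:
N1: 1.7955 km
N2: 2.1990 km
N3: 3.0275 km
N4: 2.0306 km
N5: 4.3786 km
N6: 3.9718 km
N7: 4.1115 km
N8: 3.0709 km
N9: 3.2365 km
Minimum: N1 at 1.7955 km.

N1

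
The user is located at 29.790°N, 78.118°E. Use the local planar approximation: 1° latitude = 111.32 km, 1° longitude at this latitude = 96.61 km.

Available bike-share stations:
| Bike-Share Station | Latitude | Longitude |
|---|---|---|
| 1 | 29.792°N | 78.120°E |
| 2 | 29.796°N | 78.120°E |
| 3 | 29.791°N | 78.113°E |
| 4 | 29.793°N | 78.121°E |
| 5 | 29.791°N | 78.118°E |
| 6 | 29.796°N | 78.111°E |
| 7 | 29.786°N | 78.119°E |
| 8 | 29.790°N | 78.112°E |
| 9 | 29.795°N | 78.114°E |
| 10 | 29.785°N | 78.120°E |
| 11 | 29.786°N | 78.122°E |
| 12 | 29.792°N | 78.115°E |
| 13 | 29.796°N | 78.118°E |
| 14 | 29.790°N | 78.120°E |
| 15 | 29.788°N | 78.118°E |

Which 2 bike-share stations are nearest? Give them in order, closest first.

Distances from 29.790°N, 78.118°E:
1: 0.295 km
2: 0.695 km
3: 0.496 km
4: 0.442 km
5: 0.111 km
6: 0.951 km
7: 0.456 km
8: 0.580 km
9: 0.678 km
10: 0.589 km
11: 0.590 km
12: 0.365 km
13: 0.668 km
14: 0.193 km
15: 0.223 km
Sorted: 5 (0.111 km) < 14 (0.193 km) < 15 (0.223 km) < 1 (0.295 km) < …

5, 14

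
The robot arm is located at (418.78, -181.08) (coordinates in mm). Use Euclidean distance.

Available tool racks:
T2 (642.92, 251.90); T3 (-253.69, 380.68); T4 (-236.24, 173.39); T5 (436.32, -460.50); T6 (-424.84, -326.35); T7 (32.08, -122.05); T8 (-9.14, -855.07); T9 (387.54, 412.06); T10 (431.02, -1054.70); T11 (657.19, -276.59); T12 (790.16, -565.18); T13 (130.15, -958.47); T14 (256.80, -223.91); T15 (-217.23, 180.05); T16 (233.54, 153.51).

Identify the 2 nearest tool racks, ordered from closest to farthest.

Distances from (418.78, -181.08):
T2: √((224.14)² + (432.98)²) = √(50238.7396 + 187471.6804) = 487.56 mm
T3: √((-672.47)² + (561.76)²) = √(452215.9009 + 315574.2976) = 876.24 mm
T4: √((-655.02)² + (354.47)²) = √(429051.2004 + 125648.9809) = 744.78 mm
T5: √((17.54)² + (-279.42)²) = √(307.6516 + 78075.5364) = 279.97 mm
T6: √((-843.62)² + (-145.27)²) = √(711694.7044 + 21103.3729) = 856.04 mm
T7: √((-386.70)² + (59.03)²) = √(149536.8900 + 3484.5409) = 391.18 mm
T8: √((-427.92)² + (-673.99)²) = √(183115.5264 + 454262.5201) = 798.36 mm
T9: √((-31.24)² + (593.14)²) = √(975.9376 + 351815.0596) = 593.96 mm
T10: √((12.24)² + (-873.62)²) = √(149.8176 + 763211.9044) = 873.71 mm
T11: √((238.41)² + (-95.51)²) = √(56839.3281 + 9122.1601) = 256.83 mm
T12: √((371.38)² + (-384.10)²) = √(137923.1044 + 147532.8100) = 534.28 mm
T13: √((-288.63)² + (-777.39)²) = √(83307.2769 + 604335.2121) = 829.24 mm
T14: √((-161.98)² + (-42.83)²) = √(26237.5204 + 1834.4089) = 167.55 mm
T15: √((-636.01)² + (361.13)²) = √(404508.7201 + 130414.8769) = 731.38 mm
T16: √((-185.24)² + (334.59)²) = √(34313.8576 + 111950.4681) = 382.45 mm
Sorted: T14 (167.55 mm) < T11 (256.83 mm) < T5 (279.97 mm) < T16 (382.45 mm) < …

T14, T11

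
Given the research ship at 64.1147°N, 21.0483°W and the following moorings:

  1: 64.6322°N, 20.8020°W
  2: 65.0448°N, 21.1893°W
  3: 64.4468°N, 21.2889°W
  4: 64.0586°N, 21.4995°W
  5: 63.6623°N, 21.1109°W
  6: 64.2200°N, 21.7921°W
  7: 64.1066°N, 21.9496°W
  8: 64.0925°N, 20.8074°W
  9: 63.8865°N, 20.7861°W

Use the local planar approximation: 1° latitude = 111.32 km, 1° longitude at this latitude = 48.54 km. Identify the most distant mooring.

2

Distances from 64.1147°N, 21.0483°W:
1: 58.8356 km
2: 103.7647 km
3: 38.7702 km
4: 22.7742 km
5: 50.4528 km
6: 37.9593 km
7: 43.7584 km
8: 11.9516 km
9: 28.4131 km
Maximum: 2 at 103.7647 km.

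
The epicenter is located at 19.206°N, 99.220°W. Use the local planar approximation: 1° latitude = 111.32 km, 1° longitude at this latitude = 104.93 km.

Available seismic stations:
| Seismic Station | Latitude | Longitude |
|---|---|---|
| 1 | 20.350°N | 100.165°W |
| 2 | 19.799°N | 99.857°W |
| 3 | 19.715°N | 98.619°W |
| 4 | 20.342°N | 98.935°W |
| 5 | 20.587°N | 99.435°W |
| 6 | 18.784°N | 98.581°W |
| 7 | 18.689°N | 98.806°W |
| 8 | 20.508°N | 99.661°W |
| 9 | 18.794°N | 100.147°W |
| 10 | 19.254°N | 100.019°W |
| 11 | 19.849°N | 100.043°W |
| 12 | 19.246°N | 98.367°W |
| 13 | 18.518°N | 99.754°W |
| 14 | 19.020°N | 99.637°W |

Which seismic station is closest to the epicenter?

14

Distances from 19.206°N, 99.220°W:
1: √((1.144·111.32)² + (-0.945·104.93)²) = √(16218.04288 + 9832.47753) = 161.402 km
2: √((0.593·111.32)² + (-0.637·104.93)²) = √(4357.68448 + 4467.64041) = 93.943 km
3: √((0.509·111.32)² + (0.601·104.93)²) = √(3210.56865 + 3976.93314) = 84.779 km
4: √((1.136·111.32)² + (0.285·104.93)²) = √(15992.01020 + 894.31202) = 129.947 km
5: √((1.381·111.32)² + (-0.215·104.93)²) = √(23633.81069 + 508.95134) = 155.379 km
6: √((-0.422·111.32)² + (0.639·104.93)²) = √(2206.84229 + 4495.73871) = 81.869 km
7: √((-0.517·111.32)² + (0.414·104.93)²) = √(3312.28335 + 1887.12222) = 72.107 km
8: √((1.302·111.32)² + (-0.441·104.93)²) = √(21007.20937 + 2141.29511) = 152.146 km
9: √((-0.412·111.32)² + (-0.927·104.93)²) = √(2103.49182 + 9461.47430) = 107.541 km
10: √((0.048·111.32)² + (-0.799·104.93)²) = √(28.55150 + 7028.98966) = 84.009 km
11: √((0.643·111.32)² + (-0.823·104.93)²) = √(5123.51888 + 7457.59881) = 112.166 km
12: √((0.040·111.32)² + (0.853·104.93)²) = √(19.82743 + 8011.19694) = 89.616 km
13: √((-0.688·111.32)² + (-0.534·104.93)²) = √(5865.74625 + 3139.65450) = 94.897 km
14: √((-0.186·111.32)² + (-0.417·104.93)²) = √(428.71856 + 1914.57091) = 48.408 km
Minimum: 14 at 48.408 km.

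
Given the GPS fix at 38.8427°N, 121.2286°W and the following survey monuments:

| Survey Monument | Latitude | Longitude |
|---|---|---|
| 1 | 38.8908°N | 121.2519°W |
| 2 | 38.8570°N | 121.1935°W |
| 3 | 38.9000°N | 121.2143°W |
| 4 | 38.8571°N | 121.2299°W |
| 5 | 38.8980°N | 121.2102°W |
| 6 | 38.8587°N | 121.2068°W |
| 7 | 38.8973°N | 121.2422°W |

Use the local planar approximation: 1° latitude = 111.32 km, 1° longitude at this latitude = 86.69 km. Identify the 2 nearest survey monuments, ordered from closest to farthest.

4, 6

Distances from 38.8427°N, 121.2286°W:
1: √((0.0481·111.32)² + (-0.0233·86.69)²) = √(28.670585 + 4.079903) = 5.7228 km
2: √((0.0143·111.32)² + (0.0351·86.69)²) = √(2.534069 + 9.258747) = 3.4341 km
3: √((0.0573·111.32)² + (0.0143·86.69)²) = √(40.686997 + 1.536774) = 6.4980 km
4: √((0.0144·111.32)² + (-0.0013·86.69)²) = √(2.569635 + 0.012701) = 1.6070 km
5: √((0.0553·111.32)² + (0.0184·86.69)²) = √(37.896287 + 2.544331) = 6.3593 km
6: √((0.0160·111.32)² + (0.0218·86.69)²) = √(3.172388 + 3.571503) = 2.5969 km
7: √((0.0546·111.32)² + (-0.0136·86.69)²) = √(36.942959 + 1.390003) = 6.1914 km
Sorted: 4 (1.6070 km) < 6 (2.5969 km) < 2 (3.4341 km) < 1 (5.7228 km) < …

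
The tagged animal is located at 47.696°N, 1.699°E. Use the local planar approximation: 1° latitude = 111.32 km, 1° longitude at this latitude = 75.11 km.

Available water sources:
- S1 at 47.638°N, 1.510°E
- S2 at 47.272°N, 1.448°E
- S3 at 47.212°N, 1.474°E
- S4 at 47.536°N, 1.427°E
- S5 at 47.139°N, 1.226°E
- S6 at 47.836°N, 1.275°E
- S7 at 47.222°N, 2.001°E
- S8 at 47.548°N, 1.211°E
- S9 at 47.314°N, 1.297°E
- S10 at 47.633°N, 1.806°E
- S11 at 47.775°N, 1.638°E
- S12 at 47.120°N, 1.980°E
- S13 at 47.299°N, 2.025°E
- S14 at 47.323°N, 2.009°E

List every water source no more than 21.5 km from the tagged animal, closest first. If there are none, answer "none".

S11, S10, S1

Distances from 47.696°N, 1.699°E:
S1: √((-0.058·111.32)² + (-0.189·75.11)²) = √(41.68717 + 201.52045) = 15.595 km
S2: √((-0.424·111.32)² + (-0.251·75.11)²) = √(2227.80979 + 355.42090) = 50.825 km
S3: √((-0.484·111.32)² + (-0.225·75.11)²) = √(2902.93371 + 285.60155) = 56.467 km
S4: √((-0.160·111.32)² + (-0.272·75.11)²) = √(317.23885 + 417.38163) = 27.104 km
S5: √((-0.557·111.32)² + (-0.473·75.11)²) = √(3844.64979 + 1262.16986) = 71.462 km
S6: √((0.140·111.32)² + (-0.424·75.11)²) = √(242.88599 + 1014.20848) = 35.456 km
S7: √((-0.474·111.32)² + (0.302·75.11)²) = √(2784.21699 + 514.52847) = 57.435 km
S8: √((-0.148·111.32)² + (-0.488·75.11)²) = √(271.43749 + 1343.49226) = 40.186 km
S9: √((-0.382·111.32)² + (-0.402·75.11)²) = √(1808.31099 + 911.69092) = 52.154 km
S10: √((-0.063·111.32)² + (0.107·75.11)²) = √(49.18441 + 64.58967) = 10.666 km
S11: √((0.079·111.32)² + (-0.061·75.11)²) = √(77.33936 + 20.99207) = 9.916 km
S12: √((-0.576·111.32)² + (0.281·75.11)²) = √(4111.41544 + 445.45944) = 67.505 km
S13: √((-0.397·111.32)² + (0.326·75.11)²) = √(1953.11317 + 599.55734) = 50.524 km
S14: √((-0.373·111.32)² + (0.310·75.11)²) = √(1724.10638 + 542.14931) = 47.605 km
Threshold 21.5 km: S11 (9.916 km), S10 (10.666 km), S1 (15.595 km) are within range.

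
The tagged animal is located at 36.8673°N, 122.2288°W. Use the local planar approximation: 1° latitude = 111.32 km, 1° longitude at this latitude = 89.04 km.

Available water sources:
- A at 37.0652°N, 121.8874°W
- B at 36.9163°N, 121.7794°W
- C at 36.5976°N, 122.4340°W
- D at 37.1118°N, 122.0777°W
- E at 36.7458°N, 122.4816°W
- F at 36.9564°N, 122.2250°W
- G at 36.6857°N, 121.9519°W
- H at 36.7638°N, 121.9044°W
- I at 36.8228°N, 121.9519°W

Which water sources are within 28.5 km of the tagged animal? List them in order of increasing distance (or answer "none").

Distances from 36.8673°N, 122.2288°W:
A: √((0.1979·111.32)² + (0.3414·89.04)²) = √(485.330946 + 924.053968) = 37.5418 km
B: √((0.0490·111.32)² + (0.4494·89.04)²) = √(29.753534 + 1601.166292) = 40.3846 km
C: √((-0.2697·111.32)² + (-0.2052·89.04)²) = √(901.380769 + 333.829733) = 35.1456 km
D: √((0.2445·111.32)² + (0.1511·89.04)²) = √(740.805371 + 181.008609) = 30.3614 km
E: √((-0.1215·111.32)² + (-0.2528·89.04)²) = √(182.935904 + 506.669127) = 26.2603 km
F: √((0.0891·111.32)² + (0.0038·89.04)²) = √(98.378864 + 0.114482) = 9.9244 km
G: √((-0.1816·111.32)² + (0.2769·89.04)²) = √(408.675012 + 607.877704) = 31.8834 km
H: √((-0.1035·111.32)² + (0.3244·89.04)²) = √(132.747727 + 834.318731) = 31.0977 km
I: √((-0.0445·111.32)² + (0.2769·89.04)²) = √(24.539540 + 607.877704) = 25.1479 km
Threshold 28.5 km: F (9.9244 km), I (25.1479 km), E (26.2603 km) are within range.

F, I, E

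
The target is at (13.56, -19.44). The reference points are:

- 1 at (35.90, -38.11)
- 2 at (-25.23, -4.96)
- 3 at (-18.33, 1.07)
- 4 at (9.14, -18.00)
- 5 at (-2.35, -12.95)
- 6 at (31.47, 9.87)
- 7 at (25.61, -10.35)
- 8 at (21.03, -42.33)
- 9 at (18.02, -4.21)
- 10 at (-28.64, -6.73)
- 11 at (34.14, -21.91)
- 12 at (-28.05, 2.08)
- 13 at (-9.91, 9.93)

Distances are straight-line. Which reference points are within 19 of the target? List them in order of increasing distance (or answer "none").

4, 7, 9, 5

Distances from (13.56, -19.44):
1: √((22.34)² + (-18.67)²) = √(499.0756 + 348.5689) = 29.11
2: √((-38.79)² + (14.48)²) = √(1504.6641 + 209.6704) = 41.40
3: √((-31.89)² + (20.51)²) = √(1016.9721 + 420.6601) = 37.92
4: √((-4.42)² + (1.44)²) = √(19.5364 + 2.0736) = 4.65
5: √((-15.91)² + (6.49)²) = √(253.1281 + 42.1201) = 17.18
6: √((17.91)² + (29.31)²) = √(320.7681 + 859.0761) = 34.35
7: √((12.05)² + (9.09)²) = √(145.2025 + 82.6281) = 15.09
8: √((7.47)² + (-22.89)²) = √(55.8009 + 523.9521) = 24.08
9: √((4.46)² + (15.23)²) = √(19.8916 + 231.9529) = 15.87
10: √((-42.20)² + (12.71)²) = √(1780.8400 + 161.5441) = 44.07
11: √((20.58)² + (-2.47)²) = √(423.5364 + 6.1009) = 20.73
12: √((-41.61)² + (21.52)²) = √(1731.3921 + 463.1104) = 46.85
13: √((-23.47)² + (29.37)²) = √(550.8409 + 862.5969) = 37.60
Threshold 19: 4 (4.65), 7 (15.09), 9 (15.87), 5 (17.18) are within range.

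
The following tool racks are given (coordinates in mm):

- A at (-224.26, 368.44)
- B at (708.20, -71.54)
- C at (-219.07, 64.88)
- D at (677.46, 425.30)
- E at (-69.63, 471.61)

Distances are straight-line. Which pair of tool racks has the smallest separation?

Pairwise distances:
A–B: 1031.05 mm
A–C: 303.60 mm
A–D: 903.51 mm
A–E: 185.89 mm
B–C: 937.25 mm
B–D: 497.79 mm
B–E: 948.70 mm
C–D: 966.27 mm
C–E: 433.31 mm
D–E: 748.52 mm
Closest pair: A–E at 185.89 mm.

A and E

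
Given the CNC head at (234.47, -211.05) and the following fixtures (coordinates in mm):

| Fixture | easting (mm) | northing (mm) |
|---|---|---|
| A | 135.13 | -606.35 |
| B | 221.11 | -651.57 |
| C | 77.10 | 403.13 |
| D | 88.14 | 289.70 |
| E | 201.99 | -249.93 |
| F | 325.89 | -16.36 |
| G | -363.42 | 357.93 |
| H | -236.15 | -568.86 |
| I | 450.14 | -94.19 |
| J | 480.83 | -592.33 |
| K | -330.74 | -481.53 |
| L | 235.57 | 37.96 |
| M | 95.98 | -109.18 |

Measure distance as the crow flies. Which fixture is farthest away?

Distances from (234.47, -211.05):
A: 407.59 mm
B: 440.72 mm
C: 634.02 mm
D: 521.69 mm
E: 50.66 mm
F: 215.09 mm
G: 825.35 mm
H: 591.19 mm
I: 245.30 mm
J: 453.95 mm
K: 626.60 mm
L: 249.01 mm
M: 171.92 mm
Maximum: G at 825.35 mm.

G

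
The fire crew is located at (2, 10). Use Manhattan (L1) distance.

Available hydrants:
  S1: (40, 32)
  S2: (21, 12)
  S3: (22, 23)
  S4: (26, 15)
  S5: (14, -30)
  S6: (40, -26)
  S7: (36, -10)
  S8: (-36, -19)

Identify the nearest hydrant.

Distances from (2, 10):
S1: |38| + |22| = 38 + 22 = 60
S2: |19| + |2| = 19 + 2 = 21
S3: |20| + |13| = 20 + 13 = 33
S4: |24| + |5| = 24 + 5 = 29
S5: |12| + |-40| = 12 + 40 = 52
S6: |38| + |-36| = 38 + 36 = 74
S7: |34| + |-20| = 34 + 20 = 54
S8: |-38| + |-29| = 38 + 29 = 67
Minimum: S2 at 21.

S2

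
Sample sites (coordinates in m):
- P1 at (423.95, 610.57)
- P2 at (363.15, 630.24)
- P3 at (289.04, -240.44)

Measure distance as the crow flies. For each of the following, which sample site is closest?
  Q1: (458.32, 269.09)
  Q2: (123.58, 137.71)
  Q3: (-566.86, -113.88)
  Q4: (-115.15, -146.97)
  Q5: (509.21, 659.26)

Q1→P1; Q2→P3; Q3→P3; Q4→P3; Q5→P1

Q1 at (458.32, 269.09):
  P1: 343.21 m
  P2: 373.48 m
  P3: 536.91 m
  → nearest: P1 (343.21 m)
Q2 at (123.58, 137.71):
  P1: 560.20 m
  P2: 547.70 m
  P3: 412.76 m
  → nearest: P3 (412.76 m)
Q3 at (-566.86, -113.88):
  P1: 1227.41 m
  P2: 1191.06 m
  P3: 865.21 m
  → nearest: P3 (865.21 m)
Q4 at (-115.15, -146.97):
  P1: 929.78 m
  P2: 912.59 m
  P3: 414.86 m
  → nearest: P3 (414.86 m)
Q5 at (509.21, 659.26):
  P1: 98.18 m
  P2: 148.92 m
  P3: 926.25 m
  → nearest: P1 (98.18 m)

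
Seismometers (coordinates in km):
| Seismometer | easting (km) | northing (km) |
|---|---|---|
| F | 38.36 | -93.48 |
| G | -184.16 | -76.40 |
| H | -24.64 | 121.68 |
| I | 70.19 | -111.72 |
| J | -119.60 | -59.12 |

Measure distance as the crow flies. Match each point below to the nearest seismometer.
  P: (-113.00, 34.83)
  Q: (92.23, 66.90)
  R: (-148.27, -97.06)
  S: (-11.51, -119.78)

P→J; Q→H; R→G; S→F

P at (-113.00, 34.83):
  F: 198.43 km
  G: 132.04 km
  H: 123.90 km
  I: 234.60 km
  J: 94.18 km
  → nearest: J (94.18 km)
Q at (92.23, 66.90):
  F: 169.19 km
  G: 311.33 km
  H: 129.07 km
  I: 179.97 km
  J: 246.48 km
  → nearest: H (129.07 km)
R at (-148.27, -97.06):
  F: 186.66 km
  G: 41.41 km
  H: 251.26 km
  I: 218.95 km
  J: 47.55 km
  → nearest: G (41.41 km)
S at (-11.51, -119.78):
  F: 56.38 km
  G: 178.02 km
  H: 241.82 km
  I: 82.10 km
  J: 123.95 km
  → nearest: F (56.38 km)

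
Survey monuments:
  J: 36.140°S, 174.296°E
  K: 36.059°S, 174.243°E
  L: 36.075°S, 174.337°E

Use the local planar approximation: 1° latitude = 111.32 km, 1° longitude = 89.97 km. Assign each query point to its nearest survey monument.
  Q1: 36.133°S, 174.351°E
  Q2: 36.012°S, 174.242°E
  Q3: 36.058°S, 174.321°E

Q1→J; Q2→K; Q3→L

Q1 at 36.133°S, 174.351°E:
  J: 5.009 km
  K: 12.739 km
  L: 6.578 km
  → nearest: J (5.009 km)
Q2 at 36.012°S, 174.242°E:
  J: 15.054 km
  K: 5.233 km
  L: 11.056 km
  → nearest: K (5.233 km)
Q3 at 36.058°S, 174.321°E:
  J: 9.401 km
  K: 7.019 km
  L: 2.378 km
  → nearest: L (2.378 km)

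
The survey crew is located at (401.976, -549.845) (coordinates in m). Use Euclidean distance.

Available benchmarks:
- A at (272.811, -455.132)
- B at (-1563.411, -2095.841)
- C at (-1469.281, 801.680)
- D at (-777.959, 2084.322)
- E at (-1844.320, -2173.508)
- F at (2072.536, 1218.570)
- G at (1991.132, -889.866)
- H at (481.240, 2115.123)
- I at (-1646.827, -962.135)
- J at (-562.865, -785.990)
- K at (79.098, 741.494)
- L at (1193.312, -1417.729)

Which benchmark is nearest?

A

Distances from (401.976, -549.845):
A: √((-129.165)² + (94.713)²) = √(16683.59723 + 8970.55237) = 160.169 m
B: √((-1965.387)² + (-1545.996)²) = √(3862746.05977 + 2390103.63202) = 2500.570 m
C: √((-1871.257)² + (1351.525)²) = √(3501602.76005 + 1826619.82563) = 2308.294 m
D: √((-1179.935)² + (2634.167)²) = √(1392246.60422 + 6938835.78389) = 2886.361 m
E: √((-2246.296)² + (-1623.663)²) = √(5045845.71962 + 2636281.53757) = 2771.665 m
F: √((1670.560)² + (1768.415)²) = √(2790770.71360 + 3127291.61222) = 2432.707 m
G: √((1589.156)² + (-340.021)²) = √(2525416.79234 + 115614.28044) = 1625.125 m
H: √((79.264)² + (2664.968)²) = √(6282.78170 + 7102054.44102) = 2666.147 m
I: √((-2048.803)² + (-412.290)²) = √(4197593.73281 + 169983.04410) = 2089.875 m
J: √((-964.841)² + (-236.145)²) = √(930918.15528 + 55764.46102) = 993.319 m
K: √((-322.878)² + (1291.339)²) = √(104250.20288 + 1667556.41292) = 1331.092 m
L: √((791.336)² + (-867.884)²) = √(626212.66490 + 753222.63746) = 1174.494 m
Minimum: A at 160.169 m.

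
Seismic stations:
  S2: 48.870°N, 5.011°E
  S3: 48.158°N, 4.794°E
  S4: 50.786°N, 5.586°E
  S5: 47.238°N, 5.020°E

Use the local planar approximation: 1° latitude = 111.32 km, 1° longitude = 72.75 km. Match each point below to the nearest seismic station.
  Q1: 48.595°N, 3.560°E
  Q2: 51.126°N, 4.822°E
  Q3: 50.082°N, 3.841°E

Q1→S3; Q2→S4; Q3→S4

Q1 at 48.595°N, 3.560°E:
  S2: 109.910 km
  S3: 102.107 km
  S4: 284.978 km
  S5: 184.665 km
  → nearest: S3 (102.107 km)
Q2 at 51.126°N, 4.822°E:
  S2: 251.514 km
  S3: 330.404 km
  S4: 67.244 km
  S5: 433.052 km
  → nearest: S4 (67.244 km)
Q3 at 50.082°N, 3.841°E:
  S2: 159.525 km
  S3: 225.121 km
  S4: 149.190 km
  S5: 328.007 km
  → nearest: S4 (149.190 km)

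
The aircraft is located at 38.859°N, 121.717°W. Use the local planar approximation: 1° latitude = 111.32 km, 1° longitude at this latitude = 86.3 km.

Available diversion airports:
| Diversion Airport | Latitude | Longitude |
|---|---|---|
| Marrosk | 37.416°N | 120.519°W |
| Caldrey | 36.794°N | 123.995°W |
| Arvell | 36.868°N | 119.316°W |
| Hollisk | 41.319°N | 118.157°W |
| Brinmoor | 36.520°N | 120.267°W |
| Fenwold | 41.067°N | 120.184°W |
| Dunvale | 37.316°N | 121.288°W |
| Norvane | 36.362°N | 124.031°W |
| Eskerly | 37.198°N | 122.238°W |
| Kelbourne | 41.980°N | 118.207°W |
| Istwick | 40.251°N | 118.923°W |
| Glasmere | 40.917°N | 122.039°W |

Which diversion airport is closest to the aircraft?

Dunvale

Distances from 38.859°N, 121.717°W:
Marrosk: √((-1.443·111.32)² + (1.198·86.3)²) = √(25803.52612 + 10688.95448) = 191.030 km
Caldrey: √((-2.065·111.32)² + (-2.278·86.3)²) = √(52842.88343 + 38648.17855) = 302.475 km
Arvell: √((-1.991·111.32)² + (2.401·86.3)²) = √(49123.45624 + 42934.45076) = 303.410 km
Hollisk: √((2.460·111.32)² + (3.560·86.3)²) = √(74992.28895 + 94389.04398) = 411.560 km
Brinmoor: √((-2.339·111.32)² + (1.450·86.3)²) = √(67796.43209 + 15658.76823) = 288.886 km
Fenwold: √((2.208·111.32)² + (1.533·86.3)²) = √(60414.96573 + 17502.73434) = 279.137 km
Dunvale: √((-1.543·111.32)² + (0.429·86.3)²) = √(29503.81984 + 1370.68032) = 175.711 km
Norvane: √((-2.497·111.32)² + (-2.314·86.3)²) = √(77265.11939 + 39879.37108) = 342.264 km
Eskerly: √((-1.661·111.32)² + (-0.521·86.3)²) = √(34188.94190 + 2021.60842) = 190.291 km
Kelbourne: √((3.121·111.32)² + (3.510·86.3)²) = √(120707.41034 + 91756.28557) = 460.938 km
Istwick: √((1.392·111.32)² + (2.794·86.3)²) = √(24011.80821 + 58139.91533) = 286.621 km
Glasmere: √((2.058·111.32)² + (-0.322·86.3)²) = √(52485.23380 + 772.20629) = 230.776 km
Minimum: Dunvale at 175.711 km.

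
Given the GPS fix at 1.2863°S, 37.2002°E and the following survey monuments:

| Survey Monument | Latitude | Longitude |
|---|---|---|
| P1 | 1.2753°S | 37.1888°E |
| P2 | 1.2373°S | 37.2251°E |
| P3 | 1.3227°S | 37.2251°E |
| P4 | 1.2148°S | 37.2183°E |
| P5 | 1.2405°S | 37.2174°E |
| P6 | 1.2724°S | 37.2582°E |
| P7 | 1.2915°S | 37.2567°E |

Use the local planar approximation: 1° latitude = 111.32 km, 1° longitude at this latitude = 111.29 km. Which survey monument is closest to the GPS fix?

P1

Distances from 1.2863°S, 37.2002°E:
P1: √((0.0110·111.32)² + (-0.0114·111.29)²) = √(1.499449 + 1.609615) = 1.7633 km
P2: √((0.0490·111.32)² + (0.0249·111.29)²) = √(29.753534 + 7.679112) = 6.1182 km
P3: √((-0.0364·111.32)² + (0.0249·111.29)²) = √(16.419093 + 7.679112) = 4.9090 km
P4: √((0.0715·111.32)² + (0.0181·111.29)²) = √(63.351730 + 4.057602) = 8.2103 km
P5: √((0.0458·111.32)² + (0.0172·111.29)²) = √(25.994254 + 3.664116) = 5.4459 km
P6: √((0.0139·111.32)² + (0.0580·111.29)²) = √(2.394286 + 41.664701) = 6.6377 km
P7: √((-0.0052·111.32)² + (0.0565·111.29)²) = √(0.335084 + 39.537498) = 6.3145 km
Minimum: P1 at 1.7633 km.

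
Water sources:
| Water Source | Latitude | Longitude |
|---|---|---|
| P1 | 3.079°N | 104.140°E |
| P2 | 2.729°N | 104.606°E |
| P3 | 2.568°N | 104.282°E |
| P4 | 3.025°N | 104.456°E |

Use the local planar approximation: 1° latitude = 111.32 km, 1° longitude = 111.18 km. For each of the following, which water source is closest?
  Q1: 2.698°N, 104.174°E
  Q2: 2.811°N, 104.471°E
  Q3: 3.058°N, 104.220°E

Q1→P3; Q2→P2; Q3→P1

Q1 at 2.698°N, 104.174°E:
  P1: √((0.381·111.32)² + (-0.034·111.18)²) = √(1798.85578 + 14.28931) = 42.581 km
  P2: √((0.031·111.32)² + (0.432·111.18)²) = √(11.90885 + 2306.85785) = 48.154 km
  P3: √((-0.130·111.32)² + (0.108·111.18)²) = √(209.42721 + 144.17862) = 18.804 km
  P4: √((0.327·111.32)² + (0.282·111.18)²) = √(1325.07939 + 982.99556) = 48.042 km
  → nearest: P3 (18.804 km)
Q2 at 2.811°N, 104.471°E:
  P1: √((0.268·111.32)² + (-0.331·111.18)²) = √(890.05324 + 1354.28269) = 47.374 km
  P2: √((-0.082·111.32)² + (0.135·111.18)²) = √(83.32477 + 225.27909) = 17.567 km
  P3: √((-0.243·111.32)² + (-0.189·111.18)²) = √(731.74362 + 441.54701) = 34.253 km
  P4: √((0.214·111.32)² + (-0.015·111.18)²) = √(567.51055 + 2.78122) = 23.881 km
  → nearest: P2 (17.567 km)
Q3 at 3.058°N, 104.220°E:
  P1: √((0.021·111.32)² + (-0.080·111.18)²) = √(5.46493 + 79.11035) = 9.196 km
  P2: √((-0.329·111.32)² + (0.386·111.18)²) = √(1341.33789 + 1841.73842) = 56.419 km
  P3: √((-0.490·111.32)² + (0.062·111.18)²) = √(2975.35339 + 47.51565) = 54.981 km
  P4: √((-0.033·111.32)² + (0.236·111.18)²) = √(13.49504 + 688.45783) = 26.494 km
  → nearest: P1 (9.196 km)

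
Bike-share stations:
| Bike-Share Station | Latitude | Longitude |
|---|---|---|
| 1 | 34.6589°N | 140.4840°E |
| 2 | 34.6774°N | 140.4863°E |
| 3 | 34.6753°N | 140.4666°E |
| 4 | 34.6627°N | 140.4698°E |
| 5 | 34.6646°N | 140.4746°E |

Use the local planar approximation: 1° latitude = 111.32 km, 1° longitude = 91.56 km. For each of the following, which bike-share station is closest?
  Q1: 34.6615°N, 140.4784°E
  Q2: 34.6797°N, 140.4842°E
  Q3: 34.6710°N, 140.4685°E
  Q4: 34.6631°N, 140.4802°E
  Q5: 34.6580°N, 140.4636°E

Q1 at 34.6615°N, 140.4784°E:
  1: √((-0.0026·111.32)² + (0.0056·91.56)²) = √(0.083771 + 0.262898) = 0.5888 km
  2: √((0.0159·111.32)² + (0.0079·91.56)²) = √(3.132858 + 0.523198) = 1.9121 km
  3: √((0.0138·111.32)² + (-0.0118·91.56)²) = √(2.359960 + 1.167281) = 1.8781 km
  4: √((0.0012·111.32)² + (-0.0086·91.56)²) = √(0.017845 + 0.620024) = 0.7987 km
  5: √((0.0031·111.32)² + (-0.0038·91.56)²) = √(0.119088 + 0.121054) = 0.4900 km
  → nearest: 5 (0.4900 km)
Q2 at 34.6797°N, 140.4842°E:
  1: √((-0.0208·111.32)² + (-0.0002·91.56)²) = √(5.361336 + 0.000335) = 2.3155 km
  2: √((-0.0023·111.32)² + (0.0021·91.56)²) = √(0.065554 + 0.036970) = 0.3202 km
  3: √((-0.0044·111.32)² + (-0.0176·91.56)²) = √(0.239912 + 2.596790) = 1.6843 km
  4: √((-0.0170·111.32)² + (-0.0144·91.56)²) = √(3.581329 + 1.738347) = 2.3064 km
  5: √((-0.0151·111.32)² + (-0.0096·91.56)²) = √(2.825532 + 0.772599) = 1.8969 km
  → nearest: 2 (0.3202 km)
Q3 at 34.6710°N, 140.4685°E:
  1: √((-0.0121·111.32)² + (0.0155·91.56)²) = √(1.814334 + 2.014072) = 1.9566 km
  2: √((0.0064·111.32)² + (0.0178·91.56)²) = √(0.507582 + 2.656144) = 1.7787 km
  3: √((0.0043·111.32)² + (-0.0019·91.56)²) = √(0.229131 + 0.030263) = 0.5093 km
  4: √((-0.0083·111.32)² + (0.0013·91.56)²) = √(0.853695 + 0.014168) = 0.9316 km
  5: √((-0.0064·111.32)² + (0.0061·91.56)²) = √(0.507582 + 0.311940) = 0.9053 km
  → nearest: 3 (0.5093 km)
Q4 at 34.6631°N, 140.4802°E:
  1: √((-0.0042·111.32)² + (0.0038·91.56)²) = √(0.218597 + 0.121054) = 0.5828 km
  2: √((0.0143·111.32)² + (0.0061·91.56)²) = √(2.534069 + 0.311940) = 1.6870 km
  3: √((0.0122·111.32)² + (-0.0136·91.56)²) = √(1.844446 + 1.550563) = 1.8426 km
  4: √((-0.0004·111.32)² + (-0.0104·91.56)²) = √(0.001983 + 0.906731) = 0.9533 km
  5: √((0.0015·111.32)² + (-0.0056·91.56)²) = √(0.027882 + 0.262898) = 0.5392 km
  → nearest: 5 (0.5392 km)
Q5 at 34.6580°N, 140.4636°E:
  1: √((0.0009·111.32)² + (0.0204·91.56)²) = √(0.010038 + 3.488766) = 1.8705 km
  2: √((0.0194·111.32)² + (0.0227·91.56)²) = √(4.663907 + 4.319796) = 2.9973 km
  3: √((0.0173·111.32)² + (0.0030·91.56)²) = √(3.708844 + 0.075449) = 1.9453 km
  4: √((0.0047·111.32)² + (0.0062·91.56)²) = √(0.273742 + 0.322251) = 0.7720 km
  5: √((0.0066·111.32)² + (0.0110·91.56)²) = √(0.539802 + 1.014371) = 1.2467 km
  → nearest: 4 (0.7720 km)

Q1→5; Q2→2; Q3→3; Q4→5; Q5→4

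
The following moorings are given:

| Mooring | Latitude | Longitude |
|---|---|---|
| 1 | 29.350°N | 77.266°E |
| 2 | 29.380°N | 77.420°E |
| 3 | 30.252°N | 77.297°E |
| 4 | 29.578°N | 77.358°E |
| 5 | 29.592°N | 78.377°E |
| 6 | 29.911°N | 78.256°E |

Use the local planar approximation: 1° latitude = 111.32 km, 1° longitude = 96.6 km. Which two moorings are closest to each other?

1 and 2

Pairwise distances:
1–2: 15.247 km
2–4: 22.841 km
1–4: 26.892 km
5–6: 37.385 km
3–4: 75.261 km
4–6: 94.335 km
2–5: 95.411 km
2–3: 97.796 km
4–5: 98.448 km
2–6: 100.079 km
3–6: 100.115 km
1–3: 100.455 km
1–5: 110.652 km
1–6: 114.219 km
3–5: 127.602 km
Closest pair: 1–2 at 15.247 km.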